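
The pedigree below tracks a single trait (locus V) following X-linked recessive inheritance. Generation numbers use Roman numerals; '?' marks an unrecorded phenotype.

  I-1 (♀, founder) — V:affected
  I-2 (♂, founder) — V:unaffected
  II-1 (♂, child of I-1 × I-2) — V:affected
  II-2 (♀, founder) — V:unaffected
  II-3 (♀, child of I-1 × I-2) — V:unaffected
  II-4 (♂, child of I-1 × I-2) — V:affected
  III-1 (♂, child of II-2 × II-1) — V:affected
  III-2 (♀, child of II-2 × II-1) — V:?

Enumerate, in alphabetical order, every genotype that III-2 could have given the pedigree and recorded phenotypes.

III-2 ∈ {X^VX^v, X^vX^v}

V/I-1 aff ·: X^vX^v
V/I-2 un ·: X^VY
V/II-1 aff I-1×I-2: X^vY
V/II-2 un ·: X^VX^v
V/II-3 un I-1×I-2: X^VX^v
V/II-4 aff I-1×I-2: X^vY
V/III-1 aff II-2×II-1: X^vY
V/III-2 ? II-2×II-1: X^VX^v|X^vX^v
⇒ V over [I-1,I-2,II-1,II-2,II-3,II-4,III-1,III-2]: 2 consistent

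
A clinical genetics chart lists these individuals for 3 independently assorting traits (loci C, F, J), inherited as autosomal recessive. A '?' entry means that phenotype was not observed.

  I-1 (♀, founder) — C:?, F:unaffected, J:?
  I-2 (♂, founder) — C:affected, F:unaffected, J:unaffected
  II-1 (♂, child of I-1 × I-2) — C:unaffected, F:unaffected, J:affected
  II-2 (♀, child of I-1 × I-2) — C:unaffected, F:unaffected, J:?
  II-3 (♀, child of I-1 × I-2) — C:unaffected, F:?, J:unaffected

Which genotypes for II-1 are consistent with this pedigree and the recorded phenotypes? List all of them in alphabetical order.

II-1 ∈ {Cc FF jj, Cc Ff jj}

C/I-1 ? ·: CC|Cc
C/I-2 aff ·: cc
C/II-1 un I-1×I-2: Cc
C/II-2 un I-1×I-2: Cc
C/II-3 un I-1×I-2: Cc
⇒ C over [I-1,I-2,II-1,II-2,II-3]: 2 consistent
F/I-1 un ·: FF|Ff
F/I-2 un ·: FF|Ff
F/II-1 un I-1×I-2: FF|Ff
F/II-2 un I-1×I-2: FF|Ff
F/II-3 ? I-1×I-2: FF|Ff|ff
⇒ F over [I-1,I-2,II-1,II-2,II-3]: 29 consistent
J/I-1 ? ·: Jj|jj
J/I-2 un ·: Jj
J/II-1 aff I-1×I-2: jj
J/II-2 ? I-1×I-2: JJ|Jj|jj
J/II-3 un I-1×I-2: JJ|Jj
⇒ J over [I-1,I-2,II-1,II-2,II-3]: 8 consistent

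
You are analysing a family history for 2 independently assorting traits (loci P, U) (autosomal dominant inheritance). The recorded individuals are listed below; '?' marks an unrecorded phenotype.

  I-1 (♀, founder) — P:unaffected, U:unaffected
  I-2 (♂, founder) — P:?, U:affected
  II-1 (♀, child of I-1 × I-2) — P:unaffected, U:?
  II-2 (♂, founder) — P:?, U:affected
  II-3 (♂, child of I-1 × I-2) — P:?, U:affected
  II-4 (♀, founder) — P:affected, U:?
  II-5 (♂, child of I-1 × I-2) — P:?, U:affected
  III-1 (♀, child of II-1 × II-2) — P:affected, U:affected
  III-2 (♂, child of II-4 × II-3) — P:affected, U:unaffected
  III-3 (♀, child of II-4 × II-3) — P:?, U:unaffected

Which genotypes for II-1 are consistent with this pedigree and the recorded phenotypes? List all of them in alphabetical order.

II-1 ∈ {pp Uu, pp uu}

P/I-1 un ·: pp
P/I-2 ? ·: pp|Pp
P/II-1 un I-1×I-2: pp
P/II-2 ? ·: Pp|PP
P/II-3 ? I-1×I-2: pp|Pp
P/II-4 aff ·: Pp|PP
P/II-5 ? I-1×I-2: pp|Pp
P/III-1 aff II-1×II-2: Pp
P/III-2 aff II-4×II-3: Pp|PP
P/III-3 ? II-4×II-3: pp|Pp|PP
⇒ P over [I-1,I-2,II-1,II-2,II-3,II-4,II-5,III-1,III-2,III-3]: 58 consistent
U/I-1 un ·: uu
U/I-2 aff ·: Uu|UU
U/II-1 ? I-1×I-2: uu|Uu
U/II-2 aff ·: Uu|UU
U/II-3 aff I-1×I-2: Uu
U/II-4 ? ·: uu|Uu
U/II-5 aff I-1×I-2: Uu
U/III-1 aff II-1×II-2: Uu|UU
U/III-2 un II-4×II-3: uu
U/III-3 un II-4×II-3: uu
⇒ U over [I-1,I-2,II-1,II-2,II-3,II-4,II-5,III-1,III-2,III-3]: 20 consistent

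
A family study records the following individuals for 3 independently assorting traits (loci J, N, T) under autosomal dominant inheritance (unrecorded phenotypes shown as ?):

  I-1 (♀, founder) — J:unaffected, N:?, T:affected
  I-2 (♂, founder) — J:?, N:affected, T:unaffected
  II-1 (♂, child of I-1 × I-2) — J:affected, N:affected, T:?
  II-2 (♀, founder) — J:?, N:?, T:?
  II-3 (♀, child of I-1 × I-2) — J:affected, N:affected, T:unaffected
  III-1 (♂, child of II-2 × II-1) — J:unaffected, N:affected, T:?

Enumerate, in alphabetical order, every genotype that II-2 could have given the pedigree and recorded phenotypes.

II-2 ∈ {Jj NN TT, Jj NN Tt, Jj NN tt, Jj Nn TT, Jj Nn Tt, Jj Nn tt, Jj nn TT, Jj nn Tt, Jj nn tt, jj NN TT, jj NN Tt, jj NN tt, jj Nn TT, jj Nn Tt, jj Nn tt, jj nn TT, jj nn Tt, jj nn tt}

J/I-1 un ·: jj
J/I-2 ? ·: Jj|JJ
J/II-1 aff I-1×I-2: Jj
J/II-2 ? ·: jj|Jj
J/II-3 aff I-1×I-2: Jj
J/III-1 un II-2×II-1: jj
⇒ J over [I-1,I-2,II-1,II-2,II-3,III-1]: 4 consistent
N/I-1 ? ·: nn|Nn|NN
N/I-2 aff ·: Nn|NN
N/II-1 aff I-1×I-2: Nn|NN
N/II-2 ? ·: nn|Nn|NN
N/II-3 aff I-1×I-2: Nn|NN
N/III-1 aff II-2×II-1: Nn|NN
⇒ N over [I-1,I-2,II-1,II-2,II-3,III-1]: 68 consistent
T/I-1 aff ·: Tt
T/I-2 un ·: tt
T/II-1 ? I-1×I-2: tt|Tt
T/II-2 ? ·: tt|Tt|TT
T/II-3 un I-1×I-2: tt
T/III-1 ? II-2×II-1: tt|Tt|TT
⇒ T over [I-1,I-2,II-1,II-2,II-3,III-1]: 11 consistent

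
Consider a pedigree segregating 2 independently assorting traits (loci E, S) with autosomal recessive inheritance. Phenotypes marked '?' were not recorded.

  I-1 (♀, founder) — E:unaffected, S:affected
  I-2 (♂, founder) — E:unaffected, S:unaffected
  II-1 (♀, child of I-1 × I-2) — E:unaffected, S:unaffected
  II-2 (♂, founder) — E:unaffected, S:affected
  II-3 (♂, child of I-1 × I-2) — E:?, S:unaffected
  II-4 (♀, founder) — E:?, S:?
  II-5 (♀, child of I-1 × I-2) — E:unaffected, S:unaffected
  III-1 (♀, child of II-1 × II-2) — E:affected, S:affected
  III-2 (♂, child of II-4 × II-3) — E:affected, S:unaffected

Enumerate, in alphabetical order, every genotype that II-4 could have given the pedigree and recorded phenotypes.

II-4 ∈ {Ee SS, Ee Ss, Ee ss, ee SS, ee Ss, ee ss}

E/I-1 un ·: EE|Ee
E/I-2 un ·: EE|Ee
E/II-1 un I-1×I-2: Ee
E/II-2 un ·: Ee
E/II-3 ? I-1×I-2: Ee|ee
E/II-4 ? ·: Ee|ee
E/II-5 un I-1×I-2: EE|Ee
E/III-1 aff II-1×II-2: ee
E/III-2 aff II-4×II-3: ee
⇒ E over [I-1,I-2,II-1,II-2,II-3,II-4,II-5,III-1,III-2]: 16 consistent
S/I-1 aff ·: ss
S/I-2 un ·: SS|Ss
S/II-1 un I-1×I-2: Ss
S/II-2 aff ·: ss
S/II-3 un I-1×I-2: Ss
S/II-4 ? ·: SS|Ss|ss
S/II-5 un I-1×I-2: Ss
S/III-1 aff II-1×II-2: ss
S/III-2 un II-4×II-3: SS|Ss
⇒ S over [I-1,I-2,II-1,II-2,II-3,II-4,II-5,III-1,III-2]: 10 consistent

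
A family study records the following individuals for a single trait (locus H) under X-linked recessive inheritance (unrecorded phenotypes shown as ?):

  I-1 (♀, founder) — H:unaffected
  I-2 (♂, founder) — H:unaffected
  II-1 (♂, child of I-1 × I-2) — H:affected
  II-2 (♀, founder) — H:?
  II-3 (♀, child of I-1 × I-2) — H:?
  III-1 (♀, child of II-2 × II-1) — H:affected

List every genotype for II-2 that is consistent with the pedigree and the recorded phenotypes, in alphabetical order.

II-2 ∈ {X^HX^h, X^hX^h}

H/I-1 un ·: X^HX^h
H/I-2 un ·: X^HY
H/II-1 aff I-1×I-2: X^hY
H/II-2 ? ·: X^HX^h|X^hX^h
H/II-3 ? I-1×I-2: X^HX^H|X^HX^h
H/III-1 aff II-2×II-1: X^hX^h
⇒ H over [I-1,I-2,II-1,II-2,II-3,III-1]: 4 consistent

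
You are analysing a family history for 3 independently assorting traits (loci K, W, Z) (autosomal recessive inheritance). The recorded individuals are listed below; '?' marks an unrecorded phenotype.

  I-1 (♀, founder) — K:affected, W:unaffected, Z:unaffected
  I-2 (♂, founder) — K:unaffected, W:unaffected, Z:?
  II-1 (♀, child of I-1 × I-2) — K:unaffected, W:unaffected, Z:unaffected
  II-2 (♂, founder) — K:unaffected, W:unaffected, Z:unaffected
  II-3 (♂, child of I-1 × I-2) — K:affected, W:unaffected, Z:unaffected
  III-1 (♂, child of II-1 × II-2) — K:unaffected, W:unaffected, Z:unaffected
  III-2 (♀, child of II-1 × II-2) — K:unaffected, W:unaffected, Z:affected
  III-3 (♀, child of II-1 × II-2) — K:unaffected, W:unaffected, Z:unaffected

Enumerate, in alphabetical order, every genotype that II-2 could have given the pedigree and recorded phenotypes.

II-2 ∈ {KK WW Zz, KK Ww Zz, Kk WW Zz, Kk Ww Zz}

K/I-1 aff ·: kk
K/I-2 un ·: Kk
K/II-1 un I-1×I-2: Kk
K/II-2 un ·: KK|Kk
K/II-3 aff I-1×I-2: kk
K/III-1 un II-1×II-2: KK|Kk
K/III-2 un II-1×II-2: KK|Kk
K/III-3 un II-1×II-2: KK|Kk
⇒ K over [I-1,I-2,II-1,II-2,II-3,III-1,III-2,III-3]: 16 consistent
W/I-1 un ·: WW|Ww
W/I-2 un ·: WW|Ww
W/II-1 un I-1×I-2: WW|Ww
W/II-2 un ·: WW|Ww
W/II-3 un I-1×I-2: WW|Ww
W/III-1 un II-1×II-2: WW|Ww
W/III-2 un II-1×II-2: WW|Ww
W/III-3 un II-1×II-2: WW|Ww
⇒ W over [I-1,I-2,II-1,II-2,II-3,III-1,III-2,III-3]: 159 consistent
Z/I-1 un ·: ZZ|Zz
Z/I-2 ? ·: ZZ|Zz|zz
Z/II-1 un I-1×I-2: Zz
Z/II-2 un ·: Zz
Z/II-3 un I-1×I-2: ZZ|Zz
Z/III-1 un II-1×II-2: ZZ|Zz
Z/III-2 aff II-1×II-2: zz
Z/III-3 un II-1×II-2: ZZ|Zz
⇒ Z over [I-1,I-2,II-1,II-2,II-3,III-1,III-2,III-3]: 32 consistent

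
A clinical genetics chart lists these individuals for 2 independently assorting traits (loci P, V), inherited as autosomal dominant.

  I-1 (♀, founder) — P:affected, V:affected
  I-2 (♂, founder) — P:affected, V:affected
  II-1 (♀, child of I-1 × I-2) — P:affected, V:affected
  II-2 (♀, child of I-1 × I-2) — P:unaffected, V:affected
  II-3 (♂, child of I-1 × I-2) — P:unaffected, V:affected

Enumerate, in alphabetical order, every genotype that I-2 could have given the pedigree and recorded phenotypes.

P/I-1 aff ·: Pp
P/I-2 aff ·: Pp
P/II-1 aff I-1×I-2: Pp|PP
P/II-2 un I-1×I-2: pp
P/II-3 un I-1×I-2: pp
⇒ P over [I-1,I-2,II-1,II-2,II-3]: 2 consistent
V/I-1 aff ·: Vv|VV
V/I-2 aff ·: Vv|VV
V/II-1 aff I-1×I-2: Vv|VV
V/II-2 aff I-1×I-2: Vv|VV
V/II-3 aff I-1×I-2: Vv|VV
⇒ V over [I-1,I-2,II-1,II-2,II-3]: 25 consistent

I-2 ∈ {Pp VV, Pp Vv}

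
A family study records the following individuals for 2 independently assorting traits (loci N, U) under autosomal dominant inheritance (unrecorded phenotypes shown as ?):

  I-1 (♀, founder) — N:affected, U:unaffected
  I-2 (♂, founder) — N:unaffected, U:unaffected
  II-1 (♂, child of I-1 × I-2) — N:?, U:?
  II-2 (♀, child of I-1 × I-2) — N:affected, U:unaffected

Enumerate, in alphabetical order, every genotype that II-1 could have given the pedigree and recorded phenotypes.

II-1 ∈ {Nn uu, nn uu}

N/I-1 aff ·: Nn|NN
N/I-2 un ·: nn
N/II-1 ? I-1×I-2: nn|Nn
N/II-2 aff I-1×I-2: Nn
⇒ N over [I-1,I-2,II-1,II-2]: 3 consistent
U/I-1 un ·: uu
U/I-2 un ·: uu
U/II-1 ? I-1×I-2: uu
U/II-2 un I-1×I-2: uu
⇒ U over [I-1,I-2,II-1,II-2]: 1 consistent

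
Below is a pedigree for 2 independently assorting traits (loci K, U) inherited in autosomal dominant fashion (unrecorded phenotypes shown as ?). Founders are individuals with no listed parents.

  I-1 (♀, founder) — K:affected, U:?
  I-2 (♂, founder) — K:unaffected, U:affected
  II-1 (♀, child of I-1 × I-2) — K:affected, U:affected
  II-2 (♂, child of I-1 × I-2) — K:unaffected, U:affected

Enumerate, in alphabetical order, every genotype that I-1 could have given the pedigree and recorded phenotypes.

K/I-1 aff ·: Kk
K/I-2 un ·: kk
K/II-1 aff I-1×I-2: Kk
K/II-2 un I-1×I-2: kk
⇒ K over [I-1,I-2,II-1,II-2]: 1 consistent
U/I-1 ? ·: uu|Uu|UU
U/I-2 aff ·: Uu|UU
U/II-1 aff I-1×I-2: Uu|UU
U/II-2 aff I-1×I-2: Uu|UU
⇒ U over [I-1,I-2,II-1,II-2]: 15 consistent

I-1 ∈ {Kk UU, Kk Uu, Kk uu}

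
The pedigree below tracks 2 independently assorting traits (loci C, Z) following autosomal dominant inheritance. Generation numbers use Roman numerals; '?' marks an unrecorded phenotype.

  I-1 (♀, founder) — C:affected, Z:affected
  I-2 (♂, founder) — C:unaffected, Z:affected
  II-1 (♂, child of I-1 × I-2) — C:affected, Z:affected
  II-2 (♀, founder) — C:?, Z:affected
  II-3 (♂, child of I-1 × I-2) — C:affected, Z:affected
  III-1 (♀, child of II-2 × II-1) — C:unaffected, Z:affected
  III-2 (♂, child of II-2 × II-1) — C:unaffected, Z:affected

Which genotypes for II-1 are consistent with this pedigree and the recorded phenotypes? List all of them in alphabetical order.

II-1 ∈ {Cc ZZ, Cc Zz}

C/I-1 aff ·: Cc|CC
C/I-2 un ·: cc
C/II-1 aff I-1×I-2: Cc
C/II-2 ? ·: cc|Cc
C/II-3 aff I-1×I-2: Cc
C/III-1 un II-2×II-1: cc
C/III-2 un II-2×II-1: cc
⇒ C over [I-1,I-2,II-1,II-2,II-3,III-1,III-2]: 4 consistent
Z/I-1 aff ·: Zz|ZZ
Z/I-2 aff ·: Zz|ZZ
Z/II-1 aff I-1×I-2: Zz|ZZ
Z/II-2 aff ·: Zz|ZZ
Z/II-3 aff I-1×I-2: Zz|ZZ
Z/III-1 aff II-2×II-1: Zz|ZZ
Z/III-2 aff II-2×II-1: Zz|ZZ
⇒ Z over [I-1,I-2,II-1,II-2,II-3,III-1,III-2]: 83 consistent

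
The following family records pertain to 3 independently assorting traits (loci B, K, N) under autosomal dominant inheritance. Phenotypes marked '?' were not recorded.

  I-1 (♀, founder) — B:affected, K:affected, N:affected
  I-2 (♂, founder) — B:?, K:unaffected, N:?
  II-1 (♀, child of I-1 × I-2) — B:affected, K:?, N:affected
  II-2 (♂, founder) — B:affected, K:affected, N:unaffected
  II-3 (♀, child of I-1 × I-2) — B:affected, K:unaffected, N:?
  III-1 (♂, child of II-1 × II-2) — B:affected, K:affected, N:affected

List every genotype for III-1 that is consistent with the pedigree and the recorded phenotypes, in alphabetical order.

B/I-1 aff ·: Bb|BB
B/I-2 ? ·: bb|Bb|BB
B/II-1 aff I-1×I-2: Bb|BB
B/II-2 aff ·: Bb|BB
B/II-3 aff I-1×I-2: Bb|BB
B/III-1 aff II-1×II-2: Bb|BB
⇒ B over [I-1,I-2,II-1,II-2,II-3,III-1]: 53 consistent
K/I-1 aff ·: Kk
K/I-2 un ·: kk
K/II-1 ? I-1×I-2: kk|Kk
K/II-2 aff ·: Kk|KK
K/II-3 un I-1×I-2: kk
K/III-1 aff II-1×II-2: Kk|KK
⇒ K over [I-1,I-2,II-1,II-2,II-3,III-1]: 6 consistent
N/I-1 aff ·: Nn|NN
N/I-2 ? ·: nn|Nn|NN
N/II-1 aff I-1×I-2: Nn|NN
N/II-2 un ·: nn
N/II-3 ? I-1×I-2: nn|Nn|NN
N/III-1 aff II-1×II-2: Nn
⇒ N over [I-1,I-2,II-1,II-2,II-3,III-1]: 18 consistent

III-1 ∈ {BB KK Nn, BB Kk Nn, Bb KK Nn, Bb Kk Nn}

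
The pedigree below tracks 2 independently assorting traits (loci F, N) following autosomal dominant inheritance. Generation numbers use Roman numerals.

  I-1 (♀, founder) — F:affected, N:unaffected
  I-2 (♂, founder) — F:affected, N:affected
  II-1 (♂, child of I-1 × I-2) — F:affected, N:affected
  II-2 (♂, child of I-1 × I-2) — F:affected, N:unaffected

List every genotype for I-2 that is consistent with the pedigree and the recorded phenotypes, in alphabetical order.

I-2 ∈ {FF Nn, Ff Nn}

F/I-1 aff ·: Ff|FF
F/I-2 aff ·: Ff|FF
F/II-1 aff I-1×I-2: Ff|FF
F/II-2 aff I-1×I-2: Ff|FF
⇒ F over [I-1,I-2,II-1,II-2]: 13 consistent
N/I-1 un ·: nn
N/I-2 aff ·: Nn
N/II-1 aff I-1×I-2: Nn
N/II-2 un I-1×I-2: nn
⇒ N over [I-1,I-2,II-1,II-2]: 1 consistent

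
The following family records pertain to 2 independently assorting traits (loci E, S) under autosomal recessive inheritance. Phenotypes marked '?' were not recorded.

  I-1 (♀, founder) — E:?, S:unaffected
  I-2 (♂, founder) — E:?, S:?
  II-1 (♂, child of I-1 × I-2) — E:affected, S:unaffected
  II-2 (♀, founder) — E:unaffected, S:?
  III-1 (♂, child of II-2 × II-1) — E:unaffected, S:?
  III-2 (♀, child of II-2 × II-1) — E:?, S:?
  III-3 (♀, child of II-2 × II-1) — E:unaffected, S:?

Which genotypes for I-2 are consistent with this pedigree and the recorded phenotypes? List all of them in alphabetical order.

E/I-1 ? ·: Ee|ee
E/I-2 ? ·: Ee|ee
E/II-1 aff I-1×I-2: ee
E/II-2 un ·: EE|Ee
E/III-1 un II-2×II-1: Ee
E/III-2 ? II-2×II-1: Ee|ee
E/III-3 un II-2×II-1: Ee
⇒ E over [I-1,I-2,II-1,II-2,III-1,III-2,III-3]: 12 consistent
S/I-1 un ·: SS|Ss
S/I-2 ? ·: SS|Ss|ss
S/II-1 un I-1×I-2: SS|Ss
S/II-2 ? ·: SS|Ss|ss
S/III-1 ? II-2×II-1: SS|Ss|ss
S/III-2 ? II-2×II-1: SS|Ss|ss
S/III-3 ? II-2×II-1: SS|Ss|ss
⇒ S over [I-1,I-2,II-1,II-2,III-1,III-2,III-3]: 255 consistent

I-2 ∈ {Ee SS, Ee Ss, Ee ss, ee SS, ee Ss, ee ss}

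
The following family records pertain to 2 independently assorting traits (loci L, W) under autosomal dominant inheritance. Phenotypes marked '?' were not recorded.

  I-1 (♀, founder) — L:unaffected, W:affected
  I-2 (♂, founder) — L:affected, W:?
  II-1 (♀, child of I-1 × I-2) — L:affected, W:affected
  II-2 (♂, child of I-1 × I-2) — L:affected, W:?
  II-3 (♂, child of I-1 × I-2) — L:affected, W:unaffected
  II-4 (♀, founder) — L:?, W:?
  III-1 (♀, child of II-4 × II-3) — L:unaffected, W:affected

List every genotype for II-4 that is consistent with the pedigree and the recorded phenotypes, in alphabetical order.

L/I-1 un ·: ll
L/I-2 aff ·: Ll|LL
L/II-1 aff I-1×I-2: Ll
L/II-2 aff I-1×I-2: Ll
L/II-3 aff I-1×I-2: Ll
L/II-4 ? ·: ll|Ll
L/III-1 un II-4×II-3: ll
⇒ L over [I-1,I-2,II-1,II-2,II-3,II-4,III-1]: 4 consistent
W/I-1 aff ·: Ww
W/I-2 ? ·: ww|Ww
W/II-1 aff I-1×I-2: Ww|WW
W/II-2 ? I-1×I-2: ww|Ww|WW
W/II-3 un I-1×I-2: ww
W/II-4 ? ·: Ww|WW
W/III-1 aff II-4×II-3: Ww
⇒ W over [I-1,I-2,II-1,II-2,II-3,II-4,III-1]: 16 consistent

II-4 ∈ {Ll WW, Ll Ww, ll WW, ll Ww}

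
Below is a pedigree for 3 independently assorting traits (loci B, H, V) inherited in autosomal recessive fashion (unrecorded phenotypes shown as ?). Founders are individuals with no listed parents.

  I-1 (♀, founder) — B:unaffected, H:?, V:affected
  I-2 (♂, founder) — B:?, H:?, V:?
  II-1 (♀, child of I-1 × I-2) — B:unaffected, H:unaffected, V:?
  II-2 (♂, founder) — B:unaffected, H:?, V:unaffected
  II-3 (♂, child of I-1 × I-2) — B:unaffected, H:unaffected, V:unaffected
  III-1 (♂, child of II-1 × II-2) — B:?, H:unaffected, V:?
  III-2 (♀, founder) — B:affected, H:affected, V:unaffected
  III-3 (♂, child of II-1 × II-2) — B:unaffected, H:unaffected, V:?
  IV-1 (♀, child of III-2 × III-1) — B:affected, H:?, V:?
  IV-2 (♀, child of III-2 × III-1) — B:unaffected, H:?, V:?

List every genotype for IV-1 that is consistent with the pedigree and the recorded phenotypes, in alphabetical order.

IV-1 ∈ {bb Hh VV, bb Hh Vv, bb Hh vv, bb hh VV, bb hh Vv, bb hh vv}

B/I-1 un ·: BB|Bb
B/I-2 ? ·: BB|Bb|bb
B/II-1 un I-1×I-2: BB|Bb
B/II-2 un ·: BB|Bb
B/II-3 un I-1×I-2: BB|Bb
B/III-1 ? II-1×II-2: Bb
B/III-2 aff ·: bb
B/III-3 un II-1×II-2: BB|Bb
B/IV-1 aff III-2×III-1: bb
B/IV-2 un III-2×III-1: Bb
⇒ B over [I-1,I-2,II-1,II-2,II-3,III-1,III-2,III-3,IV-1,IV-2]: 46 consistent
H/I-1 ? ·: HH|Hh|hh
H/I-2 ? ·: HH|Hh|hh
H/II-1 un I-1×I-2: HH|Hh
H/II-2 ? ·: HH|Hh|hh
H/II-3 un I-1×I-2: HH|Hh
H/III-1 un II-1×II-2: HH|Hh
H/III-2 aff ·: hh
H/III-3 un II-1×II-2: HH|Hh
H/IV-1 ? III-2×III-1: Hh|hh
H/IV-2 ? III-2×III-1: Hh|hh
⇒ H over [I-1,I-2,II-1,II-2,II-3,III-1,III-2,III-3,IV-1,IV-2]: 345 consistent
V/I-1 aff ·: vv
V/I-2 ? ·: VV|Vv
V/II-1 ? I-1×I-2: Vv|vv
V/II-2 un ·: VV|Vv
V/II-3 un I-1×I-2: Vv
V/III-1 ? II-1×II-2: VV|Vv|vv
V/III-2 un ·: VV|Vv
V/III-3 ? II-1×II-2: VV|Vv|vv
V/IV-1 ? III-2×III-1: VV|Vv|vv
V/IV-2 ? III-2×III-1: VV|Vv|vv
⇒ V over [I-1,I-2,II-1,II-2,II-3,III-1,III-2,III-3,IV-1,IV-2]: 259 consistent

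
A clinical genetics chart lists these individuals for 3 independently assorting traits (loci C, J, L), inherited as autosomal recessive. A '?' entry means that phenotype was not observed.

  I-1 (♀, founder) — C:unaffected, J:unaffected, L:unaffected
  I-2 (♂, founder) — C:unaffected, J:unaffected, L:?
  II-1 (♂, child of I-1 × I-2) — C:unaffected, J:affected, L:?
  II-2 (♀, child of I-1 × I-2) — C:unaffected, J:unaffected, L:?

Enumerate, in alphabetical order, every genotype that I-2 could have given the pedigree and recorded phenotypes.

C/I-1 un ·: CC|Cc
C/I-2 un ·: CC|Cc
C/II-1 un I-1×I-2: CC|Cc
C/II-2 un I-1×I-2: CC|Cc
⇒ C over [I-1,I-2,II-1,II-2]: 13 consistent
J/I-1 un ·: Jj
J/I-2 un ·: Jj
J/II-1 aff I-1×I-2: jj
J/II-2 un I-1×I-2: JJ|Jj
⇒ J over [I-1,I-2,II-1,II-2]: 2 consistent
L/I-1 un ·: LL|Ll
L/I-2 ? ·: LL|Ll|ll
L/II-1 ? I-1×I-2: LL|Ll|ll
L/II-2 ? I-1×I-2: LL|Ll|ll
⇒ L over [I-1,I-2,II-1,II-2]: 23 consistent

I-2 ∈ {CC Jj LL, CC Jj Ll, CC Jj ll, Cc Jj LL, Cc Jj Ll, Cc Jj ll}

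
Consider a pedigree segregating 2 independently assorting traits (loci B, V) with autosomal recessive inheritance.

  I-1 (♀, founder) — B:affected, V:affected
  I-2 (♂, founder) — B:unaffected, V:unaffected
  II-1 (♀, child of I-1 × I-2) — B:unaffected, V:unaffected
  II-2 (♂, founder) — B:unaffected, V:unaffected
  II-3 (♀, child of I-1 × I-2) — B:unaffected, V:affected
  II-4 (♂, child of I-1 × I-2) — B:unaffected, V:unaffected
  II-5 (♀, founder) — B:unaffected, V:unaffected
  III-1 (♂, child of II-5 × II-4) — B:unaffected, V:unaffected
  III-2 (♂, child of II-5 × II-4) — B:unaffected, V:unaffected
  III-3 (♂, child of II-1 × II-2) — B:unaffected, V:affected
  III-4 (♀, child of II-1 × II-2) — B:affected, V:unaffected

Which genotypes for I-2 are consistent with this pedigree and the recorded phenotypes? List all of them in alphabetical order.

B/I-1 aff ·: bb
B/I-2 un ·: BB|Bb
B/II-1 un I-1×I-2: Bb
B/II-2 un ·: Bb
B/II-3 un I-1×I-2: Bb
B/II-4 un I-1×I-2: Bb
B/II-5 un ·: BB|Bb
B/III-1 un II-5×II-4: BB|Bb
B/III-2 un II-5×II-4: BB|Bb
B/III-3 un II-1×II-2: BB|Bb
B/III-4 aff II-1×II-2: bb
⇒ B over [I-1,I-2,II-1,II-2,II-3,II-4,II-5,III-1,III-2,III-3,III-4]: 32 consistent
V/I-1 aff ·: vv
V/I-2 un ·: Vv
V/II-1 un I-1×I-2: Vv
V/II-2 un ·: Vv
V/II-3 aff I-1×I-2: vv
V/II-4 un I-1×I-2: Vv
V/II-5 un ·: VV|Vv
V/III-1 un II-5×II-4: VV|Vv
V/III-2 un II-5×II-4: VV|Vv
V/III-3 aff II-1×II-2: vv
V/III-4 un II-1×II-2: VV|Vv
⇒ V over [I-1,I-2,II-1,II-2,II-3,II-4,II-5,III-1,III-2,III-3,III-4]: 16 consistent

I-2 ∈ {BB Vv, Bb Vv}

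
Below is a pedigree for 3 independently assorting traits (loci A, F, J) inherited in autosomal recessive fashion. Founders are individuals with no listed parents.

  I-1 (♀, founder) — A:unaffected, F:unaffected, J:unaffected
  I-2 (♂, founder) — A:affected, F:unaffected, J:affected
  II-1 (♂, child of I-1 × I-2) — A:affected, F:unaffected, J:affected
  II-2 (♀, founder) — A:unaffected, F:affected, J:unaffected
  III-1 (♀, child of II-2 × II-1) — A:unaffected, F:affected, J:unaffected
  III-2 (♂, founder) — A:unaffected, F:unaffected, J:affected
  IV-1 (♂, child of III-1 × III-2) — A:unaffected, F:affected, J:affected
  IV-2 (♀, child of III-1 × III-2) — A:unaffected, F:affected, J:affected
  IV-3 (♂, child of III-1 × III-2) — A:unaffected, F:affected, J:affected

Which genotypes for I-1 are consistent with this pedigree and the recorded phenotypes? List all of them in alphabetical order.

A/I-1 un ·: Aa
A/I-2 aff ·: aa
A/II-1 aff I-1×I-2: aa
A/II-2 un ·: AA|Aa
A/III-1 un II-2×II-1: Aa
A/III-2 un ·: AA|Aa
A/IV-1 un III-1×III-2: AA|Aa
A/IV-2 un III-1×III-2: AA|Aa
A/IV-3 un III-1×III-2: AA|Aa
⇒ A over [I-1,I-2,II-1,II-2,III-1,III-2,IV-1,IV-2,IV-3]: 32 consistent
F/I-1 un ·: FF|Ff
F/I-2 un ·: FF|Ff
F/II-1 un I-1×I-2: Ff
F/II-2 aff ·: ff
F/III-1 aff II-2×II-1: ff
F/III-2 un ·: Ff
F/IV-1 aff III-1×III-2: ff
F/IV-2 aff III-1×III-2: ff
F/IV-3 aff III-1×III-2: ff
⇒ F over [I-1,I-2,II-1,II-2,III-1,III-2,IV-1,IV-2,IV-3]: 3 consistent
J/I-1 un ·: Jj
J/I-2 aff ·: jj
J/II-1 aff I-1×I-2: jj
J/II-2 un ·: JJ|Jj
J/III-1 un II-2×II-1: Jj
J/III-2 aff ·: jj
J/IV-1 aff III-1×III-2: jj
J/IV-2 aff III-1×III-2: jj
J/IV-3 aff III-1×III-2: jj
⇒ J over [I-1,I-2,II-1,II-2,III-1,III-2,IV-1,IV-2,IV-3]: 2 consistent

I-1 ∈ {Aa FF Jj, Aa Ff Jj}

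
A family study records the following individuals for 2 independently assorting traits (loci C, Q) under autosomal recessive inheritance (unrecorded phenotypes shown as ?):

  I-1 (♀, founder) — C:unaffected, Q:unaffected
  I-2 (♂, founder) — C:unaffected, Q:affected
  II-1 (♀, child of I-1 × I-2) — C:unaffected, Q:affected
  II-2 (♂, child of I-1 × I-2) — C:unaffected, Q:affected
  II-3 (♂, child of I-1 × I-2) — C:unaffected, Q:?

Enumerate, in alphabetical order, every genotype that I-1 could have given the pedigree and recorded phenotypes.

I-1 ∈ {CC Qq, Cc Qq}

C/I-1 un ·: CC|Cc
C/I-2 un ·: CC|Cc
C/II-1 un I-1×I-2: CC|Cc
C/II-2 un I-1×I-2: CC|Cc
C/II-3 un I-1×I-2: CC|Cc
⇒ C over [I-1,I-2,II-1,II-2,II-3]: 25 consistent
Q/I-1 un ·: Qq
Q/I-2 aff ·: qq
Q/II-1 aff I-1×I-2: qq
Q/II-2 aff I-1×I-2: qq
Q/II-3 ? I-1×I-2: Qq|qq
⇒ Q over [I-1,I-2,II-1,II-2,II-3]: 2 consistent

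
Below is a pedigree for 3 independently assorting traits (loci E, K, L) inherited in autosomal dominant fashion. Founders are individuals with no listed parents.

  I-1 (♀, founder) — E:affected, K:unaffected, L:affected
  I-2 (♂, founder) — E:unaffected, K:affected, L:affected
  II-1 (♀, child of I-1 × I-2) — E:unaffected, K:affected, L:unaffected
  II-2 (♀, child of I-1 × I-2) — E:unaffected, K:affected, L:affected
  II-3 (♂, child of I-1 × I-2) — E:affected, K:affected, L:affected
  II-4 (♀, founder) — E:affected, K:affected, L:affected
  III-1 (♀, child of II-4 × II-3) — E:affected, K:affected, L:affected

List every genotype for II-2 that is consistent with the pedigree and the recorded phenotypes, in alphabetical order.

E/I-1 aff ·: Ee
E/I-2 un ·: ee
E/II-1 un I-1×I-2: ee
E/II-2 un I-1×I-2: ee
E/II-3 aff I-1×I-2: Ee
E/II-4 aff ·: Ee|EE
E/III-1 aff II-4×II-3: Ee|EE
⇒ E over [I-1,I-2,II-1,II-2,II-3,II-4,III-1]: 4 consistent
K/I-1 un ·: kk
K/I-2 aff ·: Kk|KK
K/II-1 aff I-1×I-2: Kk
K/II-2 aff I-1×I-2: Kk
K/II-3 aff I-1×I-2: Kk
K/II-4 aff ·: Kk|KK
K/III-1 aff II-4×II-3: Kk|KK
⇒ K over [I-1,I-2,II-1,II-2,II-3,II-4,III-1]: 8 consistent
L/I-1 aff ·: Ll
L/I-2 aff ·: Ll
L/II-1 un I-1×I-2: ll
L/II-2 aff I-1×I-2: Ll|LL
L/II-3 aff I-1×I-2: Ll|LL
L/II-4 aff ·: Ll|LL
L/III-1 aff II-4×II-3: Ll|LL
⇒ L over [I-1,I-2,II-1,II-2,II-3,II-4,III-1]: 14 consistent

II-2 ∈ {ee Kk LL, ee Kk Ll}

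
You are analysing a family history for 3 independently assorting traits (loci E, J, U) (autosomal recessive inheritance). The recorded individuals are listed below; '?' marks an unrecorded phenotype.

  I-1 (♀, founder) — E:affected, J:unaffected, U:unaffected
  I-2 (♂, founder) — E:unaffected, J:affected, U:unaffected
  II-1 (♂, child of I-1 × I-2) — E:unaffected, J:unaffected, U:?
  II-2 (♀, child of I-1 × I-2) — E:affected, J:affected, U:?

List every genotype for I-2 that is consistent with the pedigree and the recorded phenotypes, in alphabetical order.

I-2 ∈ {Ee jj UU, Ee jj Uu}

E/I-1 aff ·: ee
E/I-2 un ·: Ee
E/II-1 un I-1×I-2: Ee
E/II-2 aff I-1×I-2: ee
⇒ E over [I-1,I-2,II-1,II-2]: 1 consistent
J/I-1 un ·: Jj
J/I-2 aff ·: jj
J/II-1 un I-1×I-2: Jj
J/II-2 aff I-1×I-2: jj
⇒ J over [I-1,I-2,II-1,II-2]: 1 consistent
U/I-1 un ·: UU|Uu
U/I-2 un ·: UU|Uu
U/II-1 ? I-1×I-2: UU|Uu|uu
U/II-2 ? I-1×I-2: UU|Uu|uu
⇒ U over [I-1,I-2,II-1,II-2]: 18 consistent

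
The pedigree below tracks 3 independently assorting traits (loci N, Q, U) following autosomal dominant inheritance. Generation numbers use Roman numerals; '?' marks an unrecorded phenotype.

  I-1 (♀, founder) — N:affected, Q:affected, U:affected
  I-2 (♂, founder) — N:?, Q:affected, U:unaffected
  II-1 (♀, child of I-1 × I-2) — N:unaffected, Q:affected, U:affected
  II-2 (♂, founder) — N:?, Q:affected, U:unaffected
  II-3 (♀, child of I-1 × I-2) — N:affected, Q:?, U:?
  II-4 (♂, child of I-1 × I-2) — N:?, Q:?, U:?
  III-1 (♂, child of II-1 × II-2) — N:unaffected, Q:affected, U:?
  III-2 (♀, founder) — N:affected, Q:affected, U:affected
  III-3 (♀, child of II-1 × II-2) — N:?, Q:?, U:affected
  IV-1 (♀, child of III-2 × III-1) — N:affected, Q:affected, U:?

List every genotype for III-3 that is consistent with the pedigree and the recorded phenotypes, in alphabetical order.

N/I-1 aff ·: Nn
N/I-2 ? ·: nn|Nn
N/II-1 un I-1×I-2: nn
N/II-2 ? ·: nn|Nn
N/II-3 aff I-1×I-2: Nn|NN
N/II-4 ? I-1×I-2: nn|Nn|NN
N/III-1 un II-1×II-2: nn
N/III-2 aff ·: Nn|NN
N/III-3 ? II-1×II-2: nn|Nn
N/IV-1 aff III-2×III-1: Nn
⇒ N over [I-1,I-2,II-1,II-2,II-3,II-4,III-1,III-2,III-3,IV-1]: 48 consistent
Q/I-1 aff ·: Qq|QQ
Q/I-2 aff ·: Qq|QQ
Q/II-1 aff I-1×I-2: Qq|QQ
Q/II-2 aff ·: Qq|QQ
Q/II-3 ? I-1×I-2: qq|Qq|QQ
Q/II-4 ? I-1×I-2: qq|Qq|QQ
Q/III-1 aff II-1×II-2: Qq|QQ
Q/III-2 aff ·: Qq|QQ
Q/III-3 ? II-1×II-2: qq|Qq|QQ
Q/IV-1 aff III-2×III-1: Qq|QQ
⇒ Q over [I-1,I-2,II-1,II-2,II-3,II-4,III-1,III-2,III-3,IV-1]: 901 consistent
U/I-1 aff ·: Uu|UU
U/I-2 un ·: uu
U/II-1 aff I-1×I-2: Uu
U/II-2 un ·: uu
U/II-3 ? I-1×I-2: uu|Uu
U/II-4 ? I-1×I-2: uu|Uu
U/III-1 ? II-1×II-2: uu|Uu
U/III-2 aff ·: Uu|UU
U/III-3 aff II-1×II-2: Uu
U/IV-1 ? III-2×III-1: uu|Uu|UU
⇒ U over [I-1,I-2,II-1,II-2,II-3,II-4,III-1,III-2,III-3,IV-1]: 40 consistent

III-3 ∈ {Nn QQ Uu, Nn Qq Uu, Nn qq Uu, nn QQ Uu, nn Qq Uu, nn qq Uu}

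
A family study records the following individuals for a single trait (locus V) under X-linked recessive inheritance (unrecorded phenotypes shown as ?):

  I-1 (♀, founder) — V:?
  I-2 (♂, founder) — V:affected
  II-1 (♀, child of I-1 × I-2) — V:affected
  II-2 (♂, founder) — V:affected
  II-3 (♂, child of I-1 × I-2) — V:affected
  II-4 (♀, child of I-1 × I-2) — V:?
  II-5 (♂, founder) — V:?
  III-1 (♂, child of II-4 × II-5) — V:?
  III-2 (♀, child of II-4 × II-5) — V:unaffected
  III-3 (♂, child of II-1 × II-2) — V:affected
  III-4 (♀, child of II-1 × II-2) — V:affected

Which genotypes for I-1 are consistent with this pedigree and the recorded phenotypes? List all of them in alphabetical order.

V/I-1 ? ·: X^VX^v|X^vX^v
V/I-2 aff ·: X^vY
V/II-1 aff I-1×I-2: X^vX^v
V/II-2 aff ·: X^vY
V/II-3 aff I-1×I-2: X^vY
V/II-4 ? I-1×I-2: X^VX^v|X^vX^v
V/II-5 ? ·: X^VY|X^vY
V/III-1 ? II-4×II-5: X^VY|X^vY
V/III-2 un II-4×II-5: X^VX^V|X^VX^v
V/III-3 aff II-1×II-2: X^vY
V/III-4 aff II-1×II-2: X^vX^v
⇒ V over [I-1,I-2,II-1,II-2,II-3,II-4,II-5,III-1,III-2,III-3,III-4]: 8 consistent

I-1 ∈ {X^VX^v, X^vX^v}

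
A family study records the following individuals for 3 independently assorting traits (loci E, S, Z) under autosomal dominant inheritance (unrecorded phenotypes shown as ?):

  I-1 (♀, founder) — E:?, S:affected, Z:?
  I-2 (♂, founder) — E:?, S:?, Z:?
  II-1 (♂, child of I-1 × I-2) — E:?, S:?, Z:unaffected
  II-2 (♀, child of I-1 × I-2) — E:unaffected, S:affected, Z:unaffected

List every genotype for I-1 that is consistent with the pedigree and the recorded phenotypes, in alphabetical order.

E/I-1 ? ·: ee|Ee
E/I-2 ? ·: ee|Ee
E/II-1 ? I-1×I-2: ee|Ee|EE
E/II-2 un I-1×I-2: ee
⇒ E over [I-1,I-2,II-1,II-2]: 8 consistent
S/I-1 aff ·: Ss|SS
S/I-2 ? ·: ss|Ss|SS
S/II-1 ? I-1×I-2: ss|Ss|SS
S/II-2 aff I-1×I-2: Ss|SS
⇒ S over [I-1,I-2,II-1,II-2]: 18 consistent
Z/I-1 ? ·: zz|Zz
Z/I-2 ? ·: zz|Zz
Z/II-1 un I-1×I-2: zz
Z/II-2 un I-1×I-2: zz
⇒ Z over [I-1,I-2,II-1,II-2]: 4 consistent

I-1 ∈ {Ee SS Zz, Ee SS zz, Ee Ss Zz, Ee Ss zz, ee SS Zz, ee SS zz, ee Ss Zz, ee Ss zz}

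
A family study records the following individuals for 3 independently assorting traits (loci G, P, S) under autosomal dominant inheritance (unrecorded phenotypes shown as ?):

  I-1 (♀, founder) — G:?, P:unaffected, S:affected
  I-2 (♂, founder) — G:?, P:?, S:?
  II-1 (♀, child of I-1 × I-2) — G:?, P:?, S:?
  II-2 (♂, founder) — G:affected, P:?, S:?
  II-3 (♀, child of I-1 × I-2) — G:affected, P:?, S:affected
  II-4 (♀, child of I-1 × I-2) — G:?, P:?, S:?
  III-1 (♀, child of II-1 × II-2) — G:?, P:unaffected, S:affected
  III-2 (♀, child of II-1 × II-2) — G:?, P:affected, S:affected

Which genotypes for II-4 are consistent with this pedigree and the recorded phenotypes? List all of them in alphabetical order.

II-4 ∈ {GG Pp SS, GG Pp Ss, GG Pp ss, GG pp SS, GG pp Ss, GG pp ss, Gg Pp SS, Gg Pp Ss, Gg Pp ss, Gg pp SS, Gg pp Ss, Gg pp ss, gg Pp SS, gg Pp Ss, gg Pp ss, gg pp SS, gg pp Ss, gg pp ss}

G/I-1 ? ·: gg|Gg|GG
G/I-2 ? ·: gg|Gg|GG
G/II-1 ? I-1×I-2: gg|Gg|GG
G/II-2 aff ·: Gg|GG
G/II-3 aff I-1×I-2: Gg|GG
G/II-4 ? I-1×I-2: gg|Gg|GG
G/III-1 ? II-1×II-2: gg|Gg|GG
G/III-2 ? II-1×II-2: gg|Gg|GG
⇒ G over [I-1,I-2,II-1,II-2,II-3,II-4,III-1,III-2]: 385 consistent
P/I-1 un ·: pp
P/I-2 ? ·: pp|Pp|PP
P/II-1 ? I-1×I-2: pp|Pp
P/II-2 ? ·: pp|Pp
P/II-3 ? I-1×I-2: pp|Pp
P/II-4 ? I-1×I-2: pp|Pp
P/III-1 un II-1×II-2: pp
P/III-2 aff II-1×II-2: Pp|PP
⇒ P over [I-1,I-2,II-1,II-2,II-3,II-4,III-1,III-2]: 20 consistent
S/I-1 aff ·: Ss|SS
S/I-2 ? ·: ss|Ss|SS
S/II-1 ? I-1×I-2: ss|Ss|SS
S/II-2 ? ·: ss|Ss|SS
S/II-3 aff I-1×I-2: Ss|SS
S/II-4 ? I-1×I-2: ss|Ss|SS
S/III-1 aff II-1×II-2: Ss|SS
S/III-2 aff II-1×II-2: Ss|SS
⇒ S over [I-1,I-2,II-1,II-2,II-3,II-4,III-1,III-2]: 259 consistent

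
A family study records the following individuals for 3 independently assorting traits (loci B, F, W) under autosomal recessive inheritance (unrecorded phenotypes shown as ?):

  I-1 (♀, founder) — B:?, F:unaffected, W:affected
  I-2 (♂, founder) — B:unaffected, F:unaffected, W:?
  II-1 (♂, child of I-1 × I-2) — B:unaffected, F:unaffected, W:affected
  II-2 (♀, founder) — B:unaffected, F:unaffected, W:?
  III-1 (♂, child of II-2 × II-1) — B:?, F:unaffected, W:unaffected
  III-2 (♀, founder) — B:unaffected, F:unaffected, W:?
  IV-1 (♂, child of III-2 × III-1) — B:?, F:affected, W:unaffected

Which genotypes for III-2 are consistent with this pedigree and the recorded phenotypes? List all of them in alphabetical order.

B/I-1 ? ·: BB|Bb|bb
B/I-2 un ·: BB|Bb
B/II-1 un I-1×I-2: BB|Bb
B/II-2 un ·: BB|Bb
B/III-1 ? II-2×II-1: BB|Bb|bb
B/III-2 un ·: BB|Bb
B/IV-1 ? III-2×III-1: BB|Bb|bb
⇒ B over [I-1,I-2,II-1,II-2,III-1,III-2,IV-1]: 139 consistent
F/I-1 un ·: FF|Ff
F/I-2 un ·: FF|Ff
F/II-1 un I-1×I-2: FF|Ff
F/II-2 un ·: FF|Ff
F/III-1 un II-2×II-1: Ff
F/III-2 un ·: Ff
F/IV-1 aff III-2×III-1: ff
⇒ F over [I-1,I-2,II-1,II-2,III-1,III-2,IV-1]: 10 consistent
W/I-1 aff ·: ww
W/I-2 ? ·: Ww|ww
W/II-1 aff I-1×I-2: ww
W/II-2 ? ·: WW|Ww
W/III-1 un II-2×II-1: Ww
W/III-2 ? ·: WW|Ww|ww
W/IV-1 un III-2×III-1: WW|Ww
⇒ W over [I-1,I-2,II-1,II-2,III-1,III-2,IV-1]: 20 consistent

III-2 ∈ {BB Ff WW, BB Ff Ww, BB Ff ww, Bb Ff WW, Bb Ff Ww, Bb Ff ww}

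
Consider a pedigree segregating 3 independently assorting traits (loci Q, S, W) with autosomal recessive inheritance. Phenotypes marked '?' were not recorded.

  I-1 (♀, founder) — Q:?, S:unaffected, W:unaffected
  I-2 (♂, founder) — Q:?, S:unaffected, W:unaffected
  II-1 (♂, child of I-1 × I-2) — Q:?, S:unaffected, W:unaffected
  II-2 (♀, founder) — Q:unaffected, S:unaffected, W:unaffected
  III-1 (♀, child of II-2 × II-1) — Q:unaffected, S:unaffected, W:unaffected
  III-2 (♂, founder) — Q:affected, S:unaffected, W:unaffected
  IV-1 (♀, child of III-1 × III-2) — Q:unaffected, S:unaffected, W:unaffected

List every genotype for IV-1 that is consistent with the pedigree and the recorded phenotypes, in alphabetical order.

Q/I-1 ? ·: QQ|Qq|qq
Q/I-2 ? ·: QQ|Qq|qq
Q/II-1 ? I-1×I-2: QQ|Qq|qq
Q/II-2 un ·: QQ|Qq
Q/III-1 un II-2×II-1: QQ|Qq
Q/III-2 aff ·: qq
Q/IV-1 un III-1×III-2: Qq
⇒ Q over [I-1,I-2,II-1,II-2,III-1,III-2,IV-1]: 48 consistent
S/I-1 un ·: SS|Ss
S/I-2 un ·: SS|Ss
S/II-1 un I-1×I-2: SS|Ss
S/II-2 un ·: SS|Ss
S/III-1 un II-2×II-1: SS|Ss
S/III-2 un ·: SS|Ss
S/IV-1 un III-1×III-2: SS|Ss
⇒ S over [I-1,I-2,II-1,II-2,III-1,III-2,IV-1]: 82 consistent
W/I-1 un ·: WW|Ww
W/I-2 un ·: WW|Ww
W/II-1 un I-1×I-2: WW|Ww
W/II-2 un ·: WW|Ww
W/III-1 un II-2×II-1: WW|Ww
W/III-2 un ·: WW|Ww
W/IV-1 un III-1×III-2: WW|Ww
⇒ W over [I-1,I-2,II-1,II-2,III-1,III-2,IV-1]: 82 consistent

IV-1 ∈ {Qq SS WW, Qq SS Ww, Qq Ss WW, Qq Ss Ww}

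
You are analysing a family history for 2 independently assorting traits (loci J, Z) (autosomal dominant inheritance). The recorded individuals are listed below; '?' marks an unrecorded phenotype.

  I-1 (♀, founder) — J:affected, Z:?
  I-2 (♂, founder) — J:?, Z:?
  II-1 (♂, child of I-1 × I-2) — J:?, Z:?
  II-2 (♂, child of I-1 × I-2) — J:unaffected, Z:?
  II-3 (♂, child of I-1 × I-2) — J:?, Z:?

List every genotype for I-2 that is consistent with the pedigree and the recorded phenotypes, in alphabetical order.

I-2 ∈ {Jj ZZ, Jj Zz, Jj zz, jj ZZ, jj Zz, jj zz}

J/I-1 aff ·: Jj
J/I-2 ? ·: jj|Jj
J/II-1 ? I-1×I-2: jj|Jj|JJ
J/II-2 un I-1×I-2: jj
J/II-3 ? I-1×I-2: jj|Jj|JJ
⇒ J over [I-1,I-2,II-1,II-2,II-3]: 13 consistent
Z/I-1 ? ·: zz|Zz|ZZ
Z/I-2 ? ·: zz|Zz|ZZ
Z/II-1 ? I-1×I-2: zz|Zz|ZZ
Z/II-2 ? I-1×I-2: zz|Zz|ZZ
Z/II-3 ? I-1×I-2: zz|Zz|ZZ
⇒ Z over [I-1,I-2,II-1,II-2,II-3]: 63 consistent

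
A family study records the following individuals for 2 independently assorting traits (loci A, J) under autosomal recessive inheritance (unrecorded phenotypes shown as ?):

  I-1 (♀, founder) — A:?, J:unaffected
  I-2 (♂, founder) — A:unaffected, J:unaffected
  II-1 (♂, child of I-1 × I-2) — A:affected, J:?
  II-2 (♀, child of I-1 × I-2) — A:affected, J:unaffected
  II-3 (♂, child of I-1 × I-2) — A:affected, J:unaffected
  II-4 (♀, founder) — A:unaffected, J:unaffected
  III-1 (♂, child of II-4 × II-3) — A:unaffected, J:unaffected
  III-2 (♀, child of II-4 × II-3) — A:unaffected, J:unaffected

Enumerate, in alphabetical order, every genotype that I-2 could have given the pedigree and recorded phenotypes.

A/I-1 ? ·: Aa|aa
A/I-2 un ·: Aa
A/II-1 aff I-1×I-2: aa
A/II-2 aff I-1×I-2: aa
A/II-3 aff I-1×I-2: aa
A/II-4 un ·: AA|Aa
A/III-1 un II-4×II-3: Aa
A/III-2 un II-4×II-3: Aa
⇒ A over [I-1,I-2,II-1,II-2,II-3,II-4,III-1,III-2]: 4 consistent
J/I-1 un ·: JJ|Jj
J/I-2 un ·: JJ|Jj
J/II-1 ? I-1×I-2: JJ|Jj|jj
J/II-2 un I-1×I-2: JJ|Jj
J/II-3 un I-1×I-2: JJ|Jj
J/II-4 un ·: JJ|Jj
J/III-1 un II-4×II-3: JJ|Jj
J/III-2 un II-4×II-3: JJ|Jj
⇒ J over [I-1,I-2,II-1,II-2,II-3,II-4,III-1,III-2]: 187 consistent

I-2 ∈ {Aa JJ, Aa Jj}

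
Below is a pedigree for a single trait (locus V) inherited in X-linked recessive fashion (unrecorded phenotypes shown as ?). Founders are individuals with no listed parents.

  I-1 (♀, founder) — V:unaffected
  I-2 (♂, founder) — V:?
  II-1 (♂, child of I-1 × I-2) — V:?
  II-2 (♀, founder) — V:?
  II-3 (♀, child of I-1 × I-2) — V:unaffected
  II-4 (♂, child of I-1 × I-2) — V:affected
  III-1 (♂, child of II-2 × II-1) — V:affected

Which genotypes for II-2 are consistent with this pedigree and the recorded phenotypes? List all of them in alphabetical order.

II-2 ∈ {X^VX^v, X^vX^v}

V/I-1 un ·: X^VX^v
V/I-2 ? ·: X^VY|X^vY
V/II-1 ? I-1×I-2: X^VY|X^vY
V/II-2 ? ·: X^VX^v|X^vX^v
V/II-3 un I-1×I-2: X^VX^V|X^VX^v
V/II-4 aff I-1×I-2: X^vY
V/III-1 aff II-2×II-1: X^vY
⇒ V over [I-1,I-2,II-1,II-2,II-3,II-4,III-1]: 12 consistent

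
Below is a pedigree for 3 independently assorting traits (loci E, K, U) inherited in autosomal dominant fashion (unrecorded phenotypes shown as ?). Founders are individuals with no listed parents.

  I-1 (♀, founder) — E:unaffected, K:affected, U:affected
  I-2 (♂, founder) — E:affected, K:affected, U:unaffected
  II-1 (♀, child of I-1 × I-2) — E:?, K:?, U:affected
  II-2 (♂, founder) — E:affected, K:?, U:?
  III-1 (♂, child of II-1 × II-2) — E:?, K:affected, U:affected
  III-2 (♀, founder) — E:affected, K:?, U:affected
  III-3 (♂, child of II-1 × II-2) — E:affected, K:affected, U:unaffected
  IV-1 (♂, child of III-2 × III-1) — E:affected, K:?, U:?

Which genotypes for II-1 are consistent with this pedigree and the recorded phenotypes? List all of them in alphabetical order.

E/I-1 un ·: ee
E/I-2 aff ·: Ee|EE
E/II-1 ? I-1×I-2: ee|Ee
E/II-2 aff ·: Ee|EE
E/III-1 ? II-1×II-2: ee|Ee|EE
E/III-2 aff ·: Ee|EE
E/III-3 aff II-1×II-2: Ee|EE
E/IV-1 aff III-2×III-1: Ee|EE
⇒ E over [I-1,I-2,II-1,II-2,III-1,III-2,III-3,IV-1]: 74 consistent
K/I-1 aff ·: Kk|KK
K/I-2 aff ·: Kk|KK
K/II-1 ? I-1×I-2: kk|Kk|KK
K/II-2 ? ·: kk|Kk|KK
K/III-1 aff II-1×II-2: Kk|KK
K/III-2 ? ·: kk|Kk|KK
K/III-3 aff II-1×II-2: Kk|KK
K/IV-1 ? III-2×III-1: kk|Kk|KK
⇒ K over [I-1,I-2,II-1,II-2,III-1,III-2,III-3,IV-1]: 299 consistent
U/I-1 aff ·: Uu|UU
U/I-2 un ·: uu
U/II-1 aff I-1×I-2: Uu
U/II-2 ? ·: uu|Uu
U/III-1 aff II-1×II-2: Uu|UU
U/III-2 aff ·: Uu|UU
U/III-3 un II-1×II-2: uu
U/IV-1 ? III-2×III-1: uu|Uu|UU
⇒ U over [I-1,I-2,II-1,II-2,III-1,III-2,III-3,IV-1]: 26 consistent

II-1 ∈ {Ee KK Uu, Ee Kk Uu, Ee kk Uu, ee KK Uu, ee Kk Uu, ee kk Uu}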